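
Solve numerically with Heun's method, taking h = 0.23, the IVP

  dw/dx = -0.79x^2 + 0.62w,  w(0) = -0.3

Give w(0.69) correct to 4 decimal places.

-0.5597

Heun: k1 = f(x_n, w_n); k2 = f(x_n + h, w_n + h·k1); w_{n+1} = w_n + (h/2)·(k1 + k2).
x=0.000000, w=-0.300000:
  k1 = f(0.000000, -0.300000) = -0.186000
  k2 = f(0.230000, -0.342780) = -0.254315
  w ← -0.300000 + (0.23/2)·(-0.186000 + (-0.254315)) = -0.350636
x=0.230000, w=-0.350636:
  k1 = f(0.230000, -0.350636) = -0.259185
  k2 = f(0.460000, -0.410249) = -0.421518
  w ← -0.350636 + (0.23/2)·(-0.259185 + (-0.421518)) = -0.428917
x=0.460000, w=-0.428917:
  k1 = f(0.460000, -0.428917) = -0.433093
  k2 = f(0.690000, -0.528528) = -0.703807
  w ← -0.428917 + (0.23/2)·(-0.433093 + (-0.703807)) = -0.559661
w(0.69) ≈ -0.5597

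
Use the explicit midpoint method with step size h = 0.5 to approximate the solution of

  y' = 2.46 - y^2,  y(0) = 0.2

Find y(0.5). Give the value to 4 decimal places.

1.1060

Midpoint: k1 = f(s_n, y_n); k2 = f(s_n + h/2, y_n + (h/2)·k1); y_{n+1} = y_n + h·k2.
s=0.000000, y=0.200000:
  k1 = f(0.000000, 0.200000) = 2.420000
  k2 = f(0.250000, 0.805000) = 1.811975
  y ← 0.200000 + 0.5·1.811975 = 1.105988
y(0.5) ≈ 1.1060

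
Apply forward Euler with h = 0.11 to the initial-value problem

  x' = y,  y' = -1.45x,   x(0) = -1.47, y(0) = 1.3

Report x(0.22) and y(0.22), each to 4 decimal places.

Euler on (x,y): x_{n+1} = x_n + h·x', y_{n+1} = y_n + h·y'.
0.000000: (-1.470000, 1.300000); f=(1.300000, 2.131500) → (-1.327000, 1.534465)
0.110000: (-1.327000, 1.534465); f=(1.534465, 1.924150) → (-1.158209, 1.746121)
(x(0.22), y(0.22)) ≈ (-1.1582, 1.7461)

-1.1582, 1.7461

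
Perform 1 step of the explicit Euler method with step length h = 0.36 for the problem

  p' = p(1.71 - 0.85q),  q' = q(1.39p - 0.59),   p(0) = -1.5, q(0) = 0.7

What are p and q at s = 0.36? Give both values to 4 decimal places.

Euler on (p,q): p_{n+1} = p_n + h·p', q_{n+1} = q_n + h·q'.
0.000000: (-1.500000, 0.700000); f=(-1.672500, -1.872500) → (-2.102100, 0.025900)
(p(0.36), q(0.36)) ≈ (-2.1021, 0.0259)

-2.1021, 0.0259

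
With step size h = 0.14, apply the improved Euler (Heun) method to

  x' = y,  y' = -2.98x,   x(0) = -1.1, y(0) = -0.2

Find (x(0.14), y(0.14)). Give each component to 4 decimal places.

-1.0959, 0.2648

Heun on (x,y): k1 = f(t_n, state_n); k2 = f(t_n + h, state_n + h·k1); state_{n+1} = state_n + (h/2)·(k1 + k2).
0.000000: (-1.100000, -0.200000)
  k1 = (-0.200000, 3.278000)
  predictor → (-1.128000, 0.258920)
  k2 = (0.258920, 3.361440)
  → (-1.095876, 0.264761)
(x(0.14), y(0.14)) ≈ (-1.0959, 0.2648)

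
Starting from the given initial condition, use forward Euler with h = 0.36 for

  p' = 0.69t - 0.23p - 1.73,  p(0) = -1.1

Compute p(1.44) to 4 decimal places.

-2.4695

Euler: p_{n+1} = p_n + h·f(t_n, p_n).
t=0.000000, p=-1.100000: f=-1.477000 → p ← -1.100000 + 0.36·(-1.477000) = -1.631720
t=0.360000, p=-1.631720: f=-1.106304 → p ← -1.631720 + 0.36·(-1.106304) = -2.029990
t=0.720000, p=-2.029990: f=-0.766302 → p ← -2.029990 + 0.36·(-0.766302) = -2.305858
t=1.080000, p=-2.305858: f=-0.454453 → p ← -2.305858 + 0.36·(-0.454453) = -2.469461
p(1.44) ≈ -2.4695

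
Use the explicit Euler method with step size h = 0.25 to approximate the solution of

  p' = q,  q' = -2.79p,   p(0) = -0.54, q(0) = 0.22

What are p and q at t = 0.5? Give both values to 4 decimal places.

Euler on (p,q): p_{n+1} = p_n + h·p', q_{n+1} = q_n + h·q'.
0.000000: (-0.540000, 0.220000); f=(0.220000, 1.506600) → (-0.485000, 0.596650)
0.250000: (-0.485000, 0.596650); f=(0.596650, 1.353150) → (-0.335838, 0.934937)
(p(0.5), q(0.5)) ≈ (-0.3358, 0.9349)

-0.3358, 0.9349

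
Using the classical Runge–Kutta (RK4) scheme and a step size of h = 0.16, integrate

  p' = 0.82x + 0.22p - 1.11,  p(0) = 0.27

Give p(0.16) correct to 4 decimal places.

RK4: k1 = f(x_n, p_n); k2 = f(x_n + h/2, p_n + (h/2)·k1); k3 = f(x_n + h/2, p_n + (h/2)·k2); k4 = f(x_n + h, p_n + h·k3); p_{n+1} = p_n + (h/6)·(k1 + 2k2 + 2k3 + k4).
x=0.000000, p=0.270000:
  k1 = f(0.000000, 0.270000) = -1.050600
  k2 = f(0.080000, 0.185952) = -1.003491
  k3 = f(0.080000, 0.189721) = -1.002661
  k4 = f(0.160000, 0.109574) = -0.954694
  p ← 0.270000 + (0.16/6)·(k1 + 2k2 + 2k3 + k4) = 0.109531
p(0.16) ≈ 0.1095

0.1095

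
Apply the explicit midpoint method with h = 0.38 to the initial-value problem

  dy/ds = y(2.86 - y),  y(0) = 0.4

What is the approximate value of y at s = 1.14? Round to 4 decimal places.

Midpoint: k1 = f(s_n, y_n); k2 = f(s_n + h/2, y_n + (h/2)·k1); y_{n+1} = y_n + h·k2.
s=0.000000, y=0.400000:
  k1 = f(0.000000, 0.400000) = 0.984000
  k2 = f(0.190000, 0.586960) = 1.334184
  y ← 0.400000 + 0.38·1.334184 = 0.906990
s=0.380000, y=0.906990:
  k1 = f(0.380000, 0.906990) = 1.771360
  k2 = f(0.570000, 1.243548) = 2.010136
  y ← 0.906990 + 0.38·2.010136 = 1.670841
s=0.760000, y=1.670841:
  k1 = f(0.760000, 1.670841) = 1.986895
  k2 = f(0.950000, 2.048351) = 1.662541
  y ← 1.670841 + 0.38·1.662541 = 2.302607
y(1.14) ≈ 2.3026

2.3026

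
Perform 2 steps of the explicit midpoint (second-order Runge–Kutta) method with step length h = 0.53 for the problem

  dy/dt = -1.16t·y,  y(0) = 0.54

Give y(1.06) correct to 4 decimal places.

0.2671

Midpoint: k1 = f(t_n, y_n); k2 = f(t_n + h/2, y_n + (h/2)·k1); y_{n+1} = y_n + h·k2.
t=0.000000, y=0.540000:
  k1 = f(0.000000, 0.540000) = 0.000000
  k2 = f(0.265000, 0.540000) = -0.165996
  y ← 0.540000 + 0.53·(-0.165996) = 0.452022
t=0.530000, y=0.452022:
  k1 = f(0.530000, 0.452022) = -0.277903
  k2 = f(0.795000, 0.378378) = -0.348940
  y ← 0.452022 + 0.53·(-0.348940) = 0.267084
y(1.06) ≈ 0.2671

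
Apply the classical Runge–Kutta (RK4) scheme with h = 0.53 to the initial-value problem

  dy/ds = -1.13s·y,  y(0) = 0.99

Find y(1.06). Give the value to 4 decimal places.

0.5247

RK4: k1 = f(s_n, y_n); k2 = f(s_n + h/2, y_n + (h/2)·k1); k3 = f(s_n + h/2, y_n + (h/2)·k2); k4 = f(s_n + h, y_n + h·k3); y_{n+1} = y_n + (h/6)·(k1 + 2k2 + 2k3 + k4).
s=0.000000, y=0.990000:
  k1 = f(0.000000, 0.990000) = 0.000000
  k2 = f(0.265000, 0.990000) = -0.296455
  k3 = f(0.265000, 0.911439) = -0.272930
  k4 = f(0.530000, 0.845347) = -0.506278
  y ← 0.990000 + (0.53/6)·(k1 + 2k2 + 2k3 + k4) = 0.844687
s=0.530000, y=0.844687:
  k1 = f(0.530000, 0.844687) = -0.505883
  k2 = f(0.795000, 0.710628) = -0.638393
  k3 = f(0.795000, 0.675513) = -0.606847
  k4 = f(1.060000, 0.523058) = -0.626519
  y ← 0.844687 + (0.53/6)·(k1 + 2k2 + 2k3 + k4) = 0.524666
y(1.06) ≈ 0.5247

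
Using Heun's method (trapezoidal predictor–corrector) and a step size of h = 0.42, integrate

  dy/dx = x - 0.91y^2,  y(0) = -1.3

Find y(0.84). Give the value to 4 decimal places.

Heun: k1 = f(x_n, y_n); k2 = f(x_n + h, y_n + h·k1); y_{n+1} = y_n + (h/2)·(k1 + k2).
x=0.000000, y=-1.300000:
  k1 = f(0.000000, -1.300000) = -1.537900
  k2 = f(0.420000, -1.945918) = -3.025803
  y ← -1.300000 + (0.42/2)·(-1.537900 + (-3.025803)) = -2.258378
x=0.420000, y=-2.258378:
  k1 = f(0.420000, -2.258378) = -4.221245
  k2 = f(0.840000, -4.031301) = -13.948761
  y ← -2.258378 + (0.42/2)·(-4.221245 + (-13.948761)) = -6.074079
y(0.84) ≈ -6.0741

-6.0741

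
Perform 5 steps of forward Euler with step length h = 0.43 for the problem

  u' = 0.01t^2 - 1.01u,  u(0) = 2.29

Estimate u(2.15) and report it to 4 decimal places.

0.1506

Euler: u_{n+1} = u_n + h·f(t_n, u_n).
t=0.000000, u=2.290000: f=-2.312900 → u ← 2.290000 + 0.43·(-2.312900) = 1.295453
t=0.430000, u=1.295453: f=-1.306559 → u ← 1.295453 + 0.43·(-1.306559) = 0.733633
t=0.860000, u=0.733633: f=-0.733573 → u ← 0.733633 + 0.43·(-0.733573) = 0.418196
t=1.290000, u=0.418196: f=-0.405737 → u ← 0.418196 + 0.43·(-0.405737) = 0.243729
t=1.720000, u=0.243729: f=-0.216583 → u ← 0.243729 + 0.43·(-0.216583) = 0.150599
u(2.15) ≈ 0.1506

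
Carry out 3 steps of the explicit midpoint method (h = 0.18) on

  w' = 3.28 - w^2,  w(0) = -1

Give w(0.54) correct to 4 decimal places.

Midpoint: k1 = f(t_n, w_n); k2 = f(t_n + h/2, w_n + (h/2)·k1); w_{n+1} = w_n + h·k2.
t=0.000000, w=-1.000000:
  k1 = f(0.000000, -1.000000) = 2.280000
  k2 = f(0.090000, -0.794800) = 2.648293
  w ← -1.000000 + 0.18·2.648293 = -0.523307
t=0.180000, w=-0.523307:
  k1 = f(0.180000, -0.523307) = 3.006150
  k2 = f(0.270000, -0.252754) = 3.216116
  w ← -0.523307 + 0.18·3.216116 = 0.055594
t=0.360000, w=0.055594:
  k1 = f(0.360000, 0.055594) = 3.276909
  k2 = f(0.450000, 0.350515) = 3.157139
  w ← 0.055594 + 0.18·3.157139 = 0.623879
w(0.54) ≈ 0.6239

0.6239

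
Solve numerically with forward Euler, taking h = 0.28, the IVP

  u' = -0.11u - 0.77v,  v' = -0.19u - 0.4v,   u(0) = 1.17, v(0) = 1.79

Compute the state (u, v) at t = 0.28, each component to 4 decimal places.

Euler on (u,v): u_{n+1} = u_n + h·u', v_{n+1} = v_n + h·v'.
0.000000: (1.170000, 1.790000); f=(-1.507000, -0.938300) → (0.748040, 1.527276)
(u(0.28), v(0.28)) ≈ (0.7480, 1.5273)

0.7480, 1.5273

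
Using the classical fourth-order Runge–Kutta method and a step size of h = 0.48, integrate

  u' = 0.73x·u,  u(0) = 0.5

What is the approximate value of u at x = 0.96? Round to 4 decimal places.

0.6999

RK4: k1 = f(x_n, u_n); k2 = f(x_n + h/2, u_n + (h/2)·k1); k3 = f(x_n + h/2, u_n + (h/2)·k2); k4 = f(x_n + h, u_n + h·k3); u_{n+1} = u_n + (h/6)·(k1 + 2k2 + 2k3 + k4).
x=0.000000, u=0.500000:
  k1 = f(0.000000, 0.500000) = 0.000000
  k2 = f(0.240000, 0.500000) = 0.087600
  k3 = f(0.240000, 0.521024) = 0.091283
  k4 = f(0.480000, 0.543816) = 0.190553
  u ← 0.500000 + (0.48/6)·(k1 + 2k2 + 2k3 + k4) = 0.543866
x=0.480000, u=0.543866:
  k1 = f(0.480000, 0.543866) = 0.190571
  k2 = f(0.720000, 0.589603) = 0.309895
  k3 = f(0.720000, 0.618240) = 0.324947
  k4 = f(0.960000, 0.699840) = 0.490448
  u ← 0.543866 + (0.48/6)·(k1 + 2k2 + 2k3 + k4) = 0.699922
u(0.96) ≈ 0.6999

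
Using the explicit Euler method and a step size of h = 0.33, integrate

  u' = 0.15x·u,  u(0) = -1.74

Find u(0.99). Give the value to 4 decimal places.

Euler: u_{n+1} = u_n + h·f(x_n, u_n).
x=0.000000, u=-1.740000: f=0.000000 → u ← -1.740000 + 0.33·0.000000 = -1.740000
x=0.330000, u=-1.740000: f=-0.086130 → u ← -1.740000 + 0.33·(-0.086130) = -1.768423
x=0.660000, u=-1.768423: f=-0.175074 → u ← -1.768423 + 0.33·(-0.175074) = -1.826197
u(0.99) ≈ -1.8262

-1.8262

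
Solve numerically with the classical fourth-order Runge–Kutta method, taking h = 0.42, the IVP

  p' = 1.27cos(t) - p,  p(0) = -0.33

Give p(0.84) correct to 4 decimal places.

0.4798

RK4: k1 = f(t_n, p_n); k2 = f(t_n + h/2, p_n + (h/2)·k1); k3 = f(t_n + h/2, p_n + (h/2)·k2); k4 = f(t_n + h, p_n + h·k3); p_{n+1} = p_n + (h/6)·(k1 + 2k2 + 2k3 + k4).
t=0.000000, p=-0.330000:
  k1 = f(0.000000, -0.330000) = 1.600000
  k2 = f(0.210000, 0.006000) = 1.236099
  k3 = f(0.210000, -0.070419) = 1.312518
  k4 = f(0.420000, 0.221258) = 0.938365
  p ← -0.330000 + (0.42/6)·(k1 + 2k2 + 2k3 + k4) = 0.204492
t=0.420000, p=0.204492:
  k1 = f(0.420000, 0.204492) = 0.955131
  k2 = f(0.630000, 0.405070) = 0.621125
  k3 = f(0.630000, 0.334928) = 0.691267
  k4 = f(0.840000, 0.494824) = 0.352854
  p ← 0.204492 + (0.42/6)·(k1 + 2k2 + 2k3 + k4) = 0.479786
p(0.84) ≈ 0.4798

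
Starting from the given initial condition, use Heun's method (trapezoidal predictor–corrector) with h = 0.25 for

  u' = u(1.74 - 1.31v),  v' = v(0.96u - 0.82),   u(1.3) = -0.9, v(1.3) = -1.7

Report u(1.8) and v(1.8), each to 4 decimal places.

Heun on (u,v): k1 = f(t_n, state_n); k2 = f(t_n + h, state_n + h·k1); state_{n+1} = state_n + (h/2)·(k1 + k2).
1.300000: (-0.900000, -1.700000)
  k1 = (-3.570300, 2.862800)
  predictor → (-1.792575, -0.984300)
  k2 = (-5.430486, 2.500980)
  → (-2.025098, -1.029527)
1.550000: (-2.025098, -1.029527)
  k1 = (-6.254882, 2.845711)
  predictor → (-3.588819, -0.318100)
  k2 = (-7.740044, 1.356780)
  → (-3.774464, -0.504216)
(u(1.8), v(1.8)) ≈ (-3.7745, -0.5042)

-3.7745, -0.5042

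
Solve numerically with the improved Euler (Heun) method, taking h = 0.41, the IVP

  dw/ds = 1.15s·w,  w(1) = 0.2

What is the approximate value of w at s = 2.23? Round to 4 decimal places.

Heun: k1 = f(s_n, w_n); k2 = f(s_n + h, w_n + h·k1); w_{n+1} = w_n + (h/2)·(k1 + k2).
s=1.000000, w=0.200000:
  k1 = f(1.000000, 0.200000) = 0.230000
  k2 = f(1.410000, 0.294300) = 0.477207
  w ← 0.200000 + (0.41/2)·(0.230000 + 0.477207) = 0.344978
s=1.410000, w=0.344978:
  k1 = f(1.410000, 0.344978) = 0.559381
  k2 = f(1.820000, 0.574324) = 1.202060
  w ← 0.344978 + (0.41/2)·(0.559381 + 1.202060) = 0.706073
s=1.820000, w=0.706073:
  k1 = f(1.820000, 0.706073) = 1.477811
  k2 = f(2.230000, 1.311975) = 3.364560
  w ← 0.706073 + (0.41/2)·(1.477811 + 3.364560) = 1.698759
w(2.23) ≈ 1.6988

1.6988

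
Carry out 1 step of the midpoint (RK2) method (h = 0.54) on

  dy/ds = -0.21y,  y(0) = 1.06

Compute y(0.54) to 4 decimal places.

0.9466

Midpoint: k1 = f(s_n, y_n); k2 = f(s_n + h/2, y_n + (h/2)·k1); y_{n+1} = y_n + h·k2.
s=0.000000, y=1.060000:
  k1 = f(0.000000, 1.060000) = -0.222600
  k2 = f(0.270000, 0.999898) = -0.209979
  y ← 1.060000 + 0.54·(-0.209979) = 0.946612
y(0.54) ≈ 0.9466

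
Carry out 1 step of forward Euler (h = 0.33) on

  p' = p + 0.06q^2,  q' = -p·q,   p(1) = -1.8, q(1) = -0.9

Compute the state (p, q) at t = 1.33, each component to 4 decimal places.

-2.3780, -1.4346

Euler on (p,q): p_{n+1} = p_n + h·p', q_{n+1} = q_n + h·q'.
1.000000: (-1.800000, -0.900000); f=(-1.751400, -1.620000) → (-2.377962, -1.434600)
(p(1.33), q(1.33)) ≈ (-2.3780, -1.4346)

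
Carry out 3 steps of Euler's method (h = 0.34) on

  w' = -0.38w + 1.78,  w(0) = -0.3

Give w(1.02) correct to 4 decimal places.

Euler: w_{n+1} = w_n + h·f(x_n, w_n).
x=0.000000, w=-0.300000: f=1.894000 → w ← -0.300000 + 0.34·1.894000 = 0.343960
x=0.340000, w=0.343960: f=1.649295 → w ← 0.343960 + 0.34·1.649295 = 0.904720
x=0.680000, w=0.904720: f=1.436206 → w ← 0.904720 + 0.34·1.436206 = 1.393030
w(1.02) ≈ 1.3930

1.3930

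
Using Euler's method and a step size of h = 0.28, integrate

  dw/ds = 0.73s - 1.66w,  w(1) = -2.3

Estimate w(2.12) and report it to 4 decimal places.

0.4643

Euler: w_{n+1} = w_n + h·f(s_n, w_n).
s=1.000000, w=-2.300000: f=4.548000 → w ← -2.300000 + 0.28·4.548000 = -1.026560
s=1.280000, w=-1.026560: f=2.638490 → w ← -1.026560 + 0.28·2.638490 = -0.287783
s=1.560000, w=-0.287783: f=1.616520 → w ← -0.287783 + 0.28·1.616520 = 0.164843
s=1.840000, w=0.164843: f=1.069561 → w ← 0.164843 + 0.28·1.069561 = 0.464320
w(2.12) ≈ 0.4643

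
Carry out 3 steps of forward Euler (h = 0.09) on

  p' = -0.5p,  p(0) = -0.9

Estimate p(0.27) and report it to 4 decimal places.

-0.7839

Euler: p_{n+1} = p_n + h·f(t_n, p_n).
t=0.000000, p=-0.900000: f=0.450000 → p ← -0.900000 + 0.09·0.450000 = -0.859500
t=0.090000, p=-0.859500: f=0.429750 → p ← -0.859500 + 0.09·0.429750 = -0.820823
t=0.180000, p=-0.820823: f=0.410411 → p ← -0.820823 + 0.09·0.410411 = -0.783885
p(0.27) ≈ -0.7839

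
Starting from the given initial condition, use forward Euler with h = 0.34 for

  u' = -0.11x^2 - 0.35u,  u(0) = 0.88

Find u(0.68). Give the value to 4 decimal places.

Euler: u_{n+1} = u_n + h·f(x_n, u_n).
x=0.000000, u=0.880000: f=-0.308000 → u ← 0.880000 + 0.34·(-0.308000) = 0.775280
x=0.340000, u=0.775280: f=-0.284064 → u ← 0.775280 + 0.34·(-0.284064) = 0.678698
u(0.68) ≈ 0.6787

0.6787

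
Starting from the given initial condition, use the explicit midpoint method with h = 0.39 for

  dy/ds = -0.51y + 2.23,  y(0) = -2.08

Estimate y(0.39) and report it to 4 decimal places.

Midpoint: k1 = f(s_n, y_n); k2 = f(s_n + h/2, y_n + (h/2)·k1); y_{n+1} = y_n + h·k2.
s=0.000000, y=-2.080000:
  k1 = f(0.000000, -2.080000) = 3.290800
  k2 = f(0.195000, -1.438294) = 2.963530
  y ← -2.080000 + 0.39·2.963530 = -0.924223
y(0.39) ≈ -0.9242

-0.9242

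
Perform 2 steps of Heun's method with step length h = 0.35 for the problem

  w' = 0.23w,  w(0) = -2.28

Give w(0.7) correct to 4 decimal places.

Heun: k1 = f(s_n, w_n); k2 = f(s_n + h, w_n + h·k1); w_{n+1} = w_n + (h/2)·(k1 + k2).
s=0.000000, w=-2.280000:
  k1 = f(0.000000, -2.280000) = -0.524400
  k2 = f(0.350000, -2.463540) = -0.566614
  w ← -2.280000 + (0.35/2)·(-0.524400 + (-0.566614)) = -2.470927
s=0.350000, w=-2.470927:
  k1 = f(0.350000, -2.470927) = -0.568313
  k2 = f(0.700000, -2.669837) = -0.614063
  w ← -2.470927 + (0.35/2)·(-0.568313 + (-0.614063)) = -2.677843
w(0.7) ≈ -2.6778

-2.6778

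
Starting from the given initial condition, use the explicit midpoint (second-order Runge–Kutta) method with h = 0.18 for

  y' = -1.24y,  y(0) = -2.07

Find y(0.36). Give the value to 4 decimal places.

-1.3305

Midpoint: k1 = f(t_n, y_n); k2 = f(t_n + h/2, y_n + (h/2)·k1); y_{n+1} = y_n + h·k2.
t=0.000000, y=-2.070000:
  k1 = f(0.000000, -2.070000) = 2.566800
  k2 = f(0.090000, -1.838988) = 2.280345
  y ← -2.070000 + 0.18·2.280345 = -1.659538
t=0.180000, y=-1.659538:
  k1 = f(0.180000, -1.659538) = 2.057827
  k2 = f(0.270000, -1.474333) = 1.828173
  y ← -1.659538 + 0.18·1.828173 = -1.330467
y(0.36) ≈ -1.3305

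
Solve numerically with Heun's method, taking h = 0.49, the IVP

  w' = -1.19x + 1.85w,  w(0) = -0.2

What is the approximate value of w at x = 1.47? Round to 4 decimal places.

-5.5227

Heun: k1 = f(x_n, w_n); k2 = f(x_n + h, w_n + h·k1); w_{n+1} = w_n + (h/2)·(k1 + k2).
x=0.000000, w=-0.200000:
  k1 = f(0.000000, -0.200000) = -0.370000
  k2 = f(0.490000, -0.381300) = -1.288505
  w ← -0.200000 + (0.49/2)·(-0.370000 + (-1.288505)) = -0.606334
x=0.490000, w=-0.606334:
  k1 = f(0.490000, -0.606334) = -1.704817
  k2 = f(0.980000, -1.441694) = -3.833334
  w ← -0.606334 + (0.49/2)·(-1.704817 + (-3.833334)) = -1.963181
x=0.980000, w=-1.963181:
  k1 = f(0.980000, -1.963181) = -4.798085
  k2 = f(1.470000, -4.314242) = -9.730648
  w ← -1.963181 + (0.49/2)·(-4.798085 + (-9.730648)) = -5.522721
w(1.47) ≈ -5.5227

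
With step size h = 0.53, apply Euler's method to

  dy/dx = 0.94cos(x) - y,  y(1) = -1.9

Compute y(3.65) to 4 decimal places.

-0.7776

Euler: y_{n+1} = y_n + h·f(x_n, y_n).
x=1.000000, y=-1.900000: f=2.407884 → y ← -1.900000 + 0.53·2.407884 = -0.623821
x=1.530000, y=-0.623821: f=0.662159 → y ← -0.623821 + 0.53·0.662159 = -0.272877
x=2.060000, y=-0.272877: f=-0.168851 → y ← -0.272877 + 0.53·(-0.168851) = -0.362368
x=2.590000, y=-0.362368: f=-0.438222 → y ← -0.362368 + 0.53·(-0.438222) = -0.594625
x=3.120000, y=-0.594625: f=-0.345156 → y ← -0.594625 + 0.53·(-0.345156) = -0.777558
y(3.65) ≈ -0.7776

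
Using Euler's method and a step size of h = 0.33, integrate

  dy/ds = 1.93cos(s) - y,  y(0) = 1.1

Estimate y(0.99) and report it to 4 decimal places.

Euler: y_{n+1} = y_n + h·f(s_n, y_n).
s=0.000000, y=1.100000: f=0.830000 → y ← 1.100000 + 0.33·0.830000 = 1.373900
s=0.330000, y=1.373900: f=0.451962 → y ← 1.373900 + 0.33·0.451962 = 1.523047
s=0.660000, y=1.523047: f=0.001638 → y ← 1.523047 + 0.33·0.001638 = 1.523588
y(0.99) ≈ 1.5236

1.5236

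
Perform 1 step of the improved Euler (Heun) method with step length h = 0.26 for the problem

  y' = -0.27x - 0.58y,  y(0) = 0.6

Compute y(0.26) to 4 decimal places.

0.5072

Heun: k1 = f(x_n, y_n); k2 = f(x_n + h, y_n + h·k1); y_{n+1} = y_n + (h/2)·(k1 + k2).
x=0.000000, y=0.600000:
  k1 = f(0.000000, 0.600000) = -0.348000
  k2 = f(0.260000, 0.509520) = -0.365722
  y ← 0.600000 + (0.26/2)·(-0.348000 + (-0.365722)) = 0.507216
y(0.26) ≈ 0.5072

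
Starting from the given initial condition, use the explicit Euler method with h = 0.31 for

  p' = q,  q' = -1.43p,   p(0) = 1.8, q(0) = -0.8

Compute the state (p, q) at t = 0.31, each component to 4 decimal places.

1.5520, -1.5979

Euler on (p,q): p_{n+1} = p_n + h·p', q_{n+1} = q_n + h·q'.
0.000000: (1.800000, -0.800000); f=(-0.800000, -2.574000) → (1.552000, -1.597940)
(p(0.31), q(0.31)) ≈ (1.5520, -1.5979)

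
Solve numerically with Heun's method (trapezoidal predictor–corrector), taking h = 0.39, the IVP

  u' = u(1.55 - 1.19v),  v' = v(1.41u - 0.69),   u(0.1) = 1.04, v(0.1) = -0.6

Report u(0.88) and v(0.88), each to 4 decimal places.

Heun on (u,v): k1 = f(t_n, state_n); k2 = f(t_n + h, state_n + h·k1); state_{n+1} = state_n + (h/2)·(k1 + k2).
0.100000: (1.040000, -0.600000)
  k1 = (2.354560, -0.465840)
  predictor → (1.958278, -0.781678)
  k2 = (4.856915, -1.618989)
  → (2.446238, -1.006542)
0.490000: (2.446238, -1.006542)
  k1 = (6.721734, -2.777245)
  predictor → (5.067714, -2.089667)
  k2 = (20.456861, -13.489798)
  → (7.746064, -4.178615)
(u(0.88), v(0.88)) ≈ (7.7461, -4.1786)

7.7461, -4.1786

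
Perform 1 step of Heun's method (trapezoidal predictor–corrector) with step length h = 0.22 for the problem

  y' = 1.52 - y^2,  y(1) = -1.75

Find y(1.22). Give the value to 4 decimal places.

-2.2327

Heun: k1 = f(x_n, y_n); k2 = f(x_n + h, y_n + h·k1); y_{n+1} = y_n + (h/2)·(k1 + k2).
x=1.000000, y=-1.750000:
  k1 = f(1.000000, -1.750000) = -1.542500
  k2 = f(1.220000, -2.089350) = -2.845383
  y ← -1.750000 + (0.22/2)·(-1.542500 + (-2.845383)) = -2.232667
y(1.22) ≈ -2.2327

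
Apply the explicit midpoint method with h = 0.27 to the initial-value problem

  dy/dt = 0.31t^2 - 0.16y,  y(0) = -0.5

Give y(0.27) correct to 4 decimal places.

Midpoint: k1 = f(t_n, y_n); k2 = f(t_n + h/2, y_n + (h/2)·k1); y_{n+1} = y_n + h·k2.
t=0.000000, y=-0.500000:
  k1 = f(0.000000, -0.500000) = 0.080000
  k2 = f(0.135000, -0.489200) = 0.083922
  y ← -0.500000 + 0.27·0.083922 = -0.477341
y(0.27) ≈ -0.4773

-0.4773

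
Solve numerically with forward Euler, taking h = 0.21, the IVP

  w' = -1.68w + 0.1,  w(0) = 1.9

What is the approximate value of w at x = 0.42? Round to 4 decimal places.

0.8304

Euler: w_{n+1} = w_n + h·f(x_n, w_n).
x=0.000000, w=1.900000: f=-3.092000 → w ← 1.900000 + 0.21·(-3.092000) = 1.250680
x=0.210000, w=1.250680: f=-2.001142 → w ← 1.250680 + 0.21·(-2.001142) = 0.830440
w(0.42) ≈ 0.8304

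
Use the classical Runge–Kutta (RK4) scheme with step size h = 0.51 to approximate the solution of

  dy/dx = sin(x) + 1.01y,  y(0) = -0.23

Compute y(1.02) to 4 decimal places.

0.0567

RK4: k1 = f(x_n, y_n); k2 = f(x_n + h/2, y_n + (h/2)·k1); k3 = f(x_n + h/2, y_n + (h/2)·k2); k4 = f(x_n + h, y_n + h·k3); y_{n+1} = y_n + (h/6)·(k1 + 2k2 + 2k3 + k4).
x=0.000000, y=-0.230000:
  k1 = f(0.000000, -0.230000) = -0.232300
  k2 = f(0.255000, -0.289237) = -0.039883
  k3 = f(0.255000, -0.240170) = 0.009673
  k4 = f(0.510000, -0.225067) = 0.260860
  y ← -0.230000 + (0.51/6)·(k1 + 2k2 + 2k3 + k4) = -0.232708
x=0.510000, y=-0.232708:
  k1 = f(0.510000, -0.232708) = 0.253142
  k2 = f(0.765000, -0.168157) = 0.522699
  k3 = f(0.765000, -0.099420) = 0.592123
  k4 = f(1.020000, 0.069275) = 0.922075
  y ← -0.232708 + (0.51/6)·(k1 + 2k2 + 2k3 + k4) = 0.056705
y(1.02) ≈ 0.0567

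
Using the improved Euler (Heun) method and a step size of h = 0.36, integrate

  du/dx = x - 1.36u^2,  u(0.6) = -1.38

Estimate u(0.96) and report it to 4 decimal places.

-2.6413

Heun: k1 = f(x_n, u_n); k2 = f(x_n + h, u_n + h·k1); u_{n+1} = u_n + (h/2)·(k1 + k2).
x=0.600000, u=-1.380000:
  k1 = f(0.600000, -1.380000) = -1.989984
  k2 = f(0.960000, -2.096394) = -5.017022
  u ← -1.380000 + (0.36/2)·(-1.989984 + (-5.017022)) = -2.641261
u(0.96) ≈ -2.6413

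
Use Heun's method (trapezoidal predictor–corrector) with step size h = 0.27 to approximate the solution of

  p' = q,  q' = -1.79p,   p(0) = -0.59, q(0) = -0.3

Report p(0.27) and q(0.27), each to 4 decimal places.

-0.6325, 0.0047

Heun on (p,q): k1 = f(s_n, state_n); k2 = f(s_n + h, state_n + h·k1); state_{n+1} = state_n + (h/2)·(k1 + k2).
0.000000: (-0.590000, -0.300000)
  k1 = (-0.300000, 1.056100)
  predictor → (-0.671000, -0.014853)
  k2 = (-0.014853, 1.201090)
  → (-0.632505, 0.004721)
(p(0.27), q(0.27)) ≈ (-0.6325, 0.0047)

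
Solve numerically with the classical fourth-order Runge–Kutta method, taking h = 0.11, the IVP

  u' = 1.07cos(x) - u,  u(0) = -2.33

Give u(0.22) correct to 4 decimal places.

-1.6604

RK4: k1 = f(x_n, u_n); k2 = f(x_n + h/2, u_n + (h/2)·k1); k3 = f(x_n + h/2, u_n + (h/2)·k2); k4 = f(x_n + h, u_n + h·k3); u_{n+1} = u_n + (h/6)·(k1 + 2k2 + 2k3 + k4).
x=0.000000, u=-2.330000:
  k1 = f(0.000000, -2.330000) = 3.400000
  k2 = f(0.055000, -2.143000) = 3.211382
  k3 = f(0.055000, -2.153374) = 3.221756
  k4 = f(0.110000, -1.975607) = 3.039140
  u ← -2.330000 + (0.11/6)·(k1 + 2k2 + 2k3 + k4) = -1.976067
x=0.110000, u=-1.976067:
  k1 = f(0.110000, -1.976067) = 3.039600
  k2 = f(0.165000, -1.808889) = 2.864357
  k3 = f(0.165000, -1.818528) = 2.873995
  k4 = f(0.220000, -1.659928) = 2.704138
  u ← -1.976067 + (0.11/6)·(k1 + 2k2 + 2k3 + k4) = -1.660359
u(0.22) ≈ -1.6604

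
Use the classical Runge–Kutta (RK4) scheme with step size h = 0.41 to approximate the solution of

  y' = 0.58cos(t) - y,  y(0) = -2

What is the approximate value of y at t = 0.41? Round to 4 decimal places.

RK4: k1 = f(t_n, y_n); k2 = f(t_n + h/2, y_n + (h/2)·k1); k3 = f(t_n + h/2, y_n + (h/2)·k2); k4 = f(t_n + h, y_n + h·k3); y_{n+1} = y_n + (h/6)·(k1 + 2k2 + 2k3 + k4).
t=0.000000, y=-2.000000:
  k1 = f(0.000000, -2.000000) = 2.580000
  k2 = f(0.205000, -1.471100) = 2.038955
  k3 = f(0.205000, -1.582014) = 2.149870
  k4 = f(0.410000, -1.118553) = 1.650484
  y ← -2.000000 + (0.41/6)·(k1 + 2k2 + 2k3 + k4) = -1.138444
y(0.41) ≈ -1.1384

-1.1384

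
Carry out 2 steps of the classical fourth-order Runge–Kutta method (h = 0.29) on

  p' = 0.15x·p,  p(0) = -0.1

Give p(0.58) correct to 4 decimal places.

RK4: k1 = f(x_n, p_n); k2 = f(x_n + h/2, p_n + (h/2)·k1); k3 = f(x_n + h/2, p_n + (h/2)·k2); k4 = f(x_n + h, p_n + h·k3); p_{n+1} = p_n + (h/6)·(k1 + 2k2 + 2k3 + k4).
x=0.000000, p=-0.100000:
  k1 = f(0.000000, -0.100000) = 0.000000
  k2 = f(0.145000, -0.100000) = -0.002175
  k3 = f(0.145000, -0.100315) = -0.002182
  k4 = f(0.290000, -0.100633) = -0.004378
  p ← -0.100000 + (0.29/6)·(k1 + 2k2 + 2k3 + k4) = -0.100633
x=0.290000, p=-0.100633:
  k1 = f(0.290000, -0.100633) = -0.004378
  k2 = f(0.435000, -0.101267) = -0.006608
  k3 = f(0.435000, -0.101591) = -0.006629
  k4 = f(0.580000, -0.102555) = -0.008922
  p ← -0.100633 + (0.29/6)·(k1 + 2k2 + 2k3 + k4) = -0.102555
p(0.58) ≈ -0.1026

-0.1026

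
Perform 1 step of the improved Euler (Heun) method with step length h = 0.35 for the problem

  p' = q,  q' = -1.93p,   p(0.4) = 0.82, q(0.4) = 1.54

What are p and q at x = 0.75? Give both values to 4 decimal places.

Heun on (p,q): k1 = f(x_n, state_n); k2 = f(x_n + h, state_n + h·k1); state_{n+1} = state_n + (h/2)·(k1 + k2).
0.400000: (0.820000, 1.540000)
  k1 = (1.540000, -1.582600)
  predictor → (1.359000, 0.986090)
  k2 = (0.986090, -2.622870)
  → (1.262066, 0.804043)
(p(0.75), q(0.75)) ≈ (1.2621, 0.8040)

1.2621, 0.8040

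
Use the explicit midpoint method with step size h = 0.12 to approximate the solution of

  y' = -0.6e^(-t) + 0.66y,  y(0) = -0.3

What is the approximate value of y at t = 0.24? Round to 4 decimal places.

-0.4906

Midpoint: k1 = f(t_n, y_n); k2 = f(t_n + h/2, y_n + (h/2)·k1); y_{n+1} = y_n + h·k2.
t=0.000000, y=-0.300000:
  k1 = f(0.000000, -0.300000) = -0.798000
  k2 = f(0.060000, -0.347880) = -0.794660
  y ← -0.300000 + 0.12·(-0.794660) = -0.395359
t=0.120000, y=-0.395359:
  k1 = f(0.120000, -0.395359) = -0.793089
  k2 = f(0.180000, -0.442945) = -0.793505
  y ← -0.395359 + 0.12·(-0.793505) = -0.490580
y(0.24) ≈ -0.4906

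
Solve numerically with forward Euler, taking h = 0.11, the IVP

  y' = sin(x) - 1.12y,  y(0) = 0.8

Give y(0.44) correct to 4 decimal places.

0.5388

Euler: y_{n+1} = y_n + h·f(x_n, y_n).
x=0.000000, y=0.800000: f=-0.896000 → y ← 0.800000 + 0.11·(-0.896000) = 0.701440
x=0.110000, y=0.701440: f=-0.675834 → y ← 0.701440 + 0.11·(-0.675834) = 0.627098
x=0.220000, y=0.627098: f=-0.484120 → y ← 0.627098 + 0.11·(-0.484120) = 0.573845
x=0.330000, y=0.573845: f=-0.318663 → y ← 0.573845 + 0.11·(-0.318663) = 0.538792
y(0.44) ≈ 0.5388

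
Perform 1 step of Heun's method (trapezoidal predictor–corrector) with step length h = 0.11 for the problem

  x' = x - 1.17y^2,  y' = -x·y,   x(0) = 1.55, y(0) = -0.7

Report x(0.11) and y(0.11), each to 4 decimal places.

1.6732, -0.5874

Heun on (x,y): k1 = f(t_n, state_n); k2 = f(t_n + h, state_n + h·k1); state_{n+1} = state_n + (h/2)·(k1 + k2).
0.000000: (1.550000, -0.700000)
  k1 = (0.976700, 1.085000)
  predictor → (1.657437, -0.580650)
  k2 = (1.262966, 0.962391)
  → (1.673182, -0.587394)
(x(0.11), y(0.11)) ≈ (1.6732, -0.5874)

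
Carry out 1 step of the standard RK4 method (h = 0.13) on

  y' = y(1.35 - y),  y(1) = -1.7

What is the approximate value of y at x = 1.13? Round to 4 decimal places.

-2.6706

RK4: k1 = f(x_n, y_n); k2 = f(x_n + h/2, y_n + (h/2)·k1); k3 = f(x_n + h/2, y_n + (h/2)·k2); k4 = f(x_n + h, y_n + h·k3); y_{n+1} = y_n + (h/6)·(k1 + 2k2 + 2k3 + k4).
x=1.000000, y=-1.700000:
  k1 = f(1.000000, -1.700000) = -5.185000
  k2 = f(1.065000, -2.037025) = -6.899455
  k3 = f(1.065000, -2.148465) = -7.516327
  k4 = f(1.130000, -2.677123) = -10.781100
  y ← -1.700000 + (0.13/6)·(k1 + 2k2 + 2k3 + k4) = -2.670616
y(1.13) ≈ -2.6706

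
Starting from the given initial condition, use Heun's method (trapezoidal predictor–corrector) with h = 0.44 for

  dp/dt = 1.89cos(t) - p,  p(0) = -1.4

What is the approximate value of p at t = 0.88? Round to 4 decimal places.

0.2717

Heun: k1 = f(t_n, p_n); k2 = f(t_n + h, p_n + h·k1); p_{n+1} = p_n + (h/2)·(k1 + k2).
t=0.000000, p=-1.400000:
  k1 = f(0.000000, -1.400000) = 3.290000
  k2 = f(0.440000, 0.047600) = 1.662381
  p ← -1.400000 + (0.44/2)·(3.290000 + 1.662381) = -0.310476
t=0.440000, p=-0.310476:
  k1 = f(0.440000, -0.310476) = 2.020457
  k2 = f(0.880000, 0.578525) = 0.625691
  p ← -0.310476 + (0.44/2)·(2.020457 + 0.625691) = 0.271676
p(0.88) ≈ 0.2717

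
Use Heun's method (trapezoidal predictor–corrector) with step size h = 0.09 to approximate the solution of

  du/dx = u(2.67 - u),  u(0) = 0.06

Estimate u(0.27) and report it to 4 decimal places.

Heun: k1 = f(x_n, u_n); k2 = f(x_n + h, u_n + h·k1); u_{n+1} = u_n + (h/2)·(k1 + k2).
x=0.000000, u=0.060000:
  k1 = f(0.000000, 0.060000) = 0.156600
  k2 = f(0.090000, 0.074094) = 0.192341
  u ← 0.060000 + (0.09/2)·(0.156600 + 0.192341) = 0.075702
x=0.090000, u=0.075702:
  k1 = f(0.090000, 0.075702) = 0.196394
  k2 = f(0.180000, 0.093378) = 0.240599
  u ← 0.075702 + (0.09/2)·(0.196394 + 0.240599) = 0.095367
x=0.180000, u=0.095367:
  k1 = f(0.180000, 0.095367) = 0.245535
  k2 = f(0.270000, 0.117465) = 0.299834
  u ← 0.095367 + (0.09/2)·(0.245535 + 0.299834) = 0.119909
u(0.27) ≈ 0.1199

0.1199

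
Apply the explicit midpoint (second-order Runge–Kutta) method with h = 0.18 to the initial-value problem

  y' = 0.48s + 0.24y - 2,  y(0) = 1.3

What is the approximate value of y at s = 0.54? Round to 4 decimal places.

Midpoint: k1 = f(s_n, y_n); k2 = f(s_n + h/2, y_n + (h/2)·k1); y_{n+1} = y_n + h·k2.
s=0.000000, y=1.300000:
  k1 = f(0.000000, 1.300000) = -1.688000
  k2 = f(0.090000, 1.148080) = -1.681261
  y ← 1.300000 + 0.18·(-1.681261) = 0.997373
s=0.180000, y=0.997373:
  k1 = f(0.180000, 0.997373) = -1.674230
  k2 = f(0.270000, 0.846692) = -1.667194
  y ← 0.997373 + 0.18·(-1.667194) = 0.697278
s=0.360000, y=0.697278:
  k1 = f(0.360000, 0.697278) = -1.659853
  k2 = f(0.450000, 0.547891) = -1.652506
  y ← 0.697278 + 0.18·(-1.652506) = 0.399827
y(0.54) ≈ 0.3998

0.3998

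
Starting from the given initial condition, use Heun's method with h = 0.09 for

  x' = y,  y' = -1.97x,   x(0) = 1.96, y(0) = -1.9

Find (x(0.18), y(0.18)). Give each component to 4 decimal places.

1.5583, -2.5290

Heun on (x,y): k1 = f(t_n, state_n); k2 = f(t_n + h, state_n + h·k1); state_{n+1} = state_n + (h/2)·(k1 + k2).
0.000000: (1.960000, -1.900000)
  k1 = (-1.900000, -3.861200)
  predictor → (1.789000, -2.247508)
  k2 = (-2.247508, -3.524330)
  → (1.773362, -2.232349)
0.090000: (1.773362, -2.232349)
  k1 = (-2.232349, -3.493523)
  predictor → (1.572451, -2.546766)
  k2 = (-2.546766, -3.097728)
  → (1.558302, -2.528955)
(x(0.18), y(0.18)) ≈ (1.5583, -2.5290)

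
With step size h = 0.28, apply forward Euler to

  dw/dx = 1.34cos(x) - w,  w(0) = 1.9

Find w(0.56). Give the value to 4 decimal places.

1.6157

Euler: w_{n+1} = w_n + h·f(x_n, w_n).
x=0.000000, w=1.900000: f=-0.560000 → w ← 1.900000 + 0.28·(-0.560000) = 1.743200
x=0.280000, w=1.743200: f=-0.455386 → w ← 1.743200 + 0.28·(-0.455386) = 1.615692
w(0.56) ≈ 1.6157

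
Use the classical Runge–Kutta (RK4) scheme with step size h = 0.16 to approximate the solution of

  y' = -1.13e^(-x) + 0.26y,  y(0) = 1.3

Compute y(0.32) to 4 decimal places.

RK4: k1 = f(x_n, y_n); k2 = f(x_n + h/2, y_n + (h/2)·k1); k3 = f(x_n + h/2, y_n + (h/2)·k2); k4 = f(x_n + h, y_n + h·k3); y_{n+1} = y_n + (h/6)·(k1 + 2k2 + 2k3 + k4).
x=0.000000, y=1.300000:
  k1 = f(0.000000, 1.300000) = -0.792000
  k2 = f(0.080000, 1.236640) = -0.721595
  k3 = f(0.080000, 1.242272) = -0.720131
  k4 = f(0.160000, 1.184779) = -0.654880
  y ← 1.300000 + (0.16/6)·(k1 + 2k2 + 2k3 + k4) = 1.184524
x=0.160000, y=1.184524:
  k1 = f(0.160000, 1.184524) = -0.654946
  k2 = f(0.240000, 1.132129) = -0.594536
  k3 = f(0.240000, 1.136962) = -0.593279
  k4 = f(0.320000, 1.089600) = -0.537252
  y ← 1.184524 + (0.16/6)·(k1 + 2k2 + 2k3 + k4) = 1.089382
y(0.32) ≈ 1.0894

1.0894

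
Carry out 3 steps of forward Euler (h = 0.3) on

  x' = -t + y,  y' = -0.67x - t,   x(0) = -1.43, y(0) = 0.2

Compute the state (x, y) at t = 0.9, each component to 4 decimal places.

Euler on (x,y): x_{n+1} = x_n + h·x', y_{n+1} = y_n + h·y'.
0.000000: (-1.430000, 0.200000); f=(0.200000, 0.958100) → (-1.370000, 0.487430)
0.300000: (-1.370000, 0.487430); f=(0.187430, 0.617900) → (-1.313771, 0.672800)
0.600000: (-1.313771, 0.672800); f=(0.072800, 0.280227) → (-1.291931, 0.756868)
(x(0.9), y(0.9)) ≈ (-1.2919, 0.7569)

-1.2919, 0.7569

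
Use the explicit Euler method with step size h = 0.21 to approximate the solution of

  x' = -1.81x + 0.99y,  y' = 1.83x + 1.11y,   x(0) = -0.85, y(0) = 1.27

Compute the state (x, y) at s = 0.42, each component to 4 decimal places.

Euler on (x,y): x_{n+1} = x_n + h·x', y_{n+1} = y_n + h·y'.
0.000000: (-0.850000, 1.270000); f=(2.795800, -0.145800) → (-0.262882, 1.239382)
0.210000: (-0.262882, 1.239382); f=(1.702805, 0.894640) → (0.094707, 1.427256)
(x(0.42), y(0.42)) ≈ (0.0947, 1.4273)

0.0947, 1.4273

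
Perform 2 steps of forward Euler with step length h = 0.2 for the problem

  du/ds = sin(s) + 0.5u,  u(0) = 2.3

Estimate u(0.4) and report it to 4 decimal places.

2.8227

Euler: u_{n+1} = u_n + h·f(s_n, u_n).
s=0.000000, u=2.300000: f=1.150000 → u ← 2.300000 + 0.2·1.150000 = 2.530000
s=0.200000, u=2.530000: f=1.463669 → u ← 2.530000 + 0.2·1.463669 = 2.822734
u(0.4) ≈ 2.8227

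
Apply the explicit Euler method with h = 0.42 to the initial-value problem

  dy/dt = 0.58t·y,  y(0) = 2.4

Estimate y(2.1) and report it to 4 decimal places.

5.8696

Euler: y_{n+1} = y_n + h·f(t_n, y_n).
t=0.000000, y=2.400000: f=0.000000 → y ← 2.400000 + 0.42·0.000000 = 2.400000
t=0.420000, y=2.400000: f=0.584640 → y ← 2.400000 + 0.42·0.584640 = 2.645549
t=0.840000, y=2.645549: f=1.288911 → y ← 2.645549 + 0.42·1.288911 = 3.186892
t=1.260000, y=3.186892: f=2.328980 → y ← 3.186892 + 0.42·2.328980 = 4.165063
t=1.680000, y=4.165063: f=4.058438 → y ← 4.165063 + 0.42·4.058438 = 5.869607
y(2.1) ≈ 5.8696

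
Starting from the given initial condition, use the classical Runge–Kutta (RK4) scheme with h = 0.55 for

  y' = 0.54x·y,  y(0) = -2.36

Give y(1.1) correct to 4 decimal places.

-3.2718

RK4: k1 = f(x_n, y_n); k2 = f(x_n + h/2, y_n + (h/2)·k1); k3 = f(x_n + h/2, y_n + (h/2)·k2); k4 = f(x_n + h, y_n + h·k3); y_{n+1} = y_n + (h/6)·(k1 + 2k2 + 2k3 + k4).
x=0.000000, y=-2.360000:
  k1 = f(0.000000, -2.360000) = 0.000000
  k2 = f(0.275000, -2.360000) = -0.350460
  k3 = f(0.275000, -2.456376) = -0.364772
  k4 = f(0.550000, -2.560625) = -0.760505
  y ← -2.360000 + (0.55/6)·(k1 + 2k2 + 2k3 + k4) = -2.560839
x=0.550000, y=-2.560839:
  k1 = f(0.550000, -2.560839) = -0.760569
  k2 = f(0.825000, -2.769995) = -1.234033
  k3 = f(0.825000, -2.900198) = -1.292038
  k4 = f(1.100000, -3.271460) = -1.943247
  y ← -2.560839 + (0.55/6)·(k1 + 2k2 + 2k3 + k4) = -3.271802
y(1.1) ≈ -3.2718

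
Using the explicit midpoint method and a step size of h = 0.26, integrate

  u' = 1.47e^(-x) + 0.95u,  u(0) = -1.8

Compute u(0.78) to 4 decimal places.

-2.5234

Midpoint: k1 = f(x_n, u_n); k2 = f(x_n + h/2, u_n + (h/2)·k1); u_{n+1} = u_n + h·k2.
x=0.000000, u=-1.800000:
  k1 = f(0.000000, -1.800000) = -0.240000
  k2 = f(0.130000, -1.831200) = -0.448840
  u ← -1.800000 + 0.26·(-0.448840) = -1.916698
x=0.260000, u=-1.916698:
  k1 = f(0.260000, -1.916698) = -0.687418
  k2 = f(0.390000, -2.006063) = -0.910486
  u ← -1.916698 + 0.26·(-0.910486) = -2.153425
x=0.520000, u=-2.153425:
  k1 = f(0.520000, -2.153425) = -1.171808
  k2 = f(0.650000, -2.305760) = -1.423064
  u ← -2.153425 + 0.26·(-1.423064) = -2.523421
u(0.78) ≈ -2.5234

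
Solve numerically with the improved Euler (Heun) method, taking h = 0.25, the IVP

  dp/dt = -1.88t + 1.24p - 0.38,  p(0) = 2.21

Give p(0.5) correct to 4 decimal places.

3.5429

Heun: k1 = f(t_n, p_n); k2 = f(t_n + h, p_n + h·k1); p_{n+1} = p_n + (h/2)·(k1 + k2).
t=0.000000, p=2.210000:
  k1 = f(0.000000, 2.210000) = 2.360400
  k2 = f(0.250000, 2.800100) = 2.622124
  p ← 2.210000 + (0.25/2)·(2.360400 + 2.622124) = 2.832815
t=0.250000, p=2.832815:
  k1 = f(0.250000, 2.832815) = 2.662691
  k2 = f(0.500000, 3.498488) = 3.018125
  p ← 2.832815 + (0.25/2)·(2.662691 + 3.018125) = 3.542918
p(0.5) ≈ 3.5429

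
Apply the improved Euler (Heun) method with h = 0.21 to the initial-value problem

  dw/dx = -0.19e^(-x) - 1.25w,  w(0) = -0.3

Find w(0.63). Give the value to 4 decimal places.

-0.1960

Heun: k1 = f(x_n, w_n); k2 = f(x_n + h, w_n + h·k1); w_{n+1} = w_n + (h/2)·(k1 + k2).
x=0.000000, w=-0.300000:
  k1 = f(0.000000, -0.300000) = 0.185000
  k2 = f(0.210000, -0.261150) = 0.172426
  w ← -0.300000 + (0.21/2)·(0.185000 + 0.172426) = -0.262470
x=0.210000, w=-0.262470:
  k1 = f(0.210000, -0.262470) = 0.174077
  k2 = f(0.420000, -0.225914) = 0.157554
  w ← -0.262470 + (0.21/2)·(0.174077 + 0.157554) = -0.227649
x=0.420000, w=-0.227649:
  k1 = f(0.420000, -0.227649) = 0.159722
  k2 = f(0.630000, -0.194107) = 0.141442
  w ← -0.227649 + (0.21/2)·(0.159722 + 0.141442) = -0.196027
w(0.63) ≈ -0.1960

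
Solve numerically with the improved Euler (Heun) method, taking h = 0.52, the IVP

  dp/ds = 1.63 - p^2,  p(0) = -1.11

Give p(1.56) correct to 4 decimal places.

0.5818

Heun: k1 = f(s_n, p_n); k2 = f(s_n + h, p_n + h·k1); p_{n+1} = p_n + (h/2)·(k1 + k2).
s=0.000000, p=-1.110000:
  k1 = f(0.000000, -1.110000) = 0.397900
  k2 = f(0.520000, -0.903092) = 0.814425
  p ← -1.110000 + (0.52/2)·(0.397900 + 0.814425) = -0.794796
s=0.520000, p=-0.794796:
  k1 = f(0.520000, -0.794796) = 0.998300
  k2 = f(1.040000, -0.275680) = 1.554001
  p ← -0.794796 + (0.52/2)·(0.998300 + 1.554001) = -0.131197
s=1.040000, p=-0.131197:
  k1 = f(1.040000, -0.131197) = 1.612787
  k2 = f(1.560000, 0.707452) = 1.129512
  p ← -0.131197 + (0.52/2)·(1.612787 + 1.129512) = 0.581800
p(1.56) ≈ 0.5818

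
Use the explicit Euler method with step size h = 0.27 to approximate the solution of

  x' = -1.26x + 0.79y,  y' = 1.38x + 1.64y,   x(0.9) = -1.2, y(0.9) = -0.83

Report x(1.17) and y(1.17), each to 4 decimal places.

-0.9688, -1.6446

Euler on (x,y): x_{n+1} = x_n + h·x', y_{n+1} = y_n + h·y'.
0.900000: (-1.200000, -0.830000); f=(0.856300, -3.017200) → (-0.968799, -1.644644)
(x(1.17), y(1.17)) ≈ (-0.9688, -1.6446)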